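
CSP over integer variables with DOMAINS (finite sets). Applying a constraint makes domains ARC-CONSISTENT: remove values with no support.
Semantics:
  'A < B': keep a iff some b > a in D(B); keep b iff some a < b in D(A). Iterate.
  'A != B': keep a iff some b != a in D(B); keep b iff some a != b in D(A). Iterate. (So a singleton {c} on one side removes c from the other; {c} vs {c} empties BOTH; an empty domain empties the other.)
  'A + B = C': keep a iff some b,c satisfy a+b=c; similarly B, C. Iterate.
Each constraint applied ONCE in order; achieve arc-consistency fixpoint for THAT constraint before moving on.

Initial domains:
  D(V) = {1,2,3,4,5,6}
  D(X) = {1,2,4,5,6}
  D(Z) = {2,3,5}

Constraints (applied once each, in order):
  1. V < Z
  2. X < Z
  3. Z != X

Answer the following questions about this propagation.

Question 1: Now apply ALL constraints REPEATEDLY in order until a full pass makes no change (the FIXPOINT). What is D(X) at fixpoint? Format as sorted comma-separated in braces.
pass 0 (initial): D(X)={1,2,4,5,6}
pass 1: V {1,2,3,4,5,6}->{1,2,3,4}; X {1,2,4,5,6}->{1,2,4}
pass 2: no change
Fixpoint after 2 passes: D(X) = {1,2,4}

Answer: {1,2,4}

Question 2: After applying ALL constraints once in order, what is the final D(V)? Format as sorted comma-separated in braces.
Answer: {1,2,3,4}

Derivation:
Constraint 1 (V < Z) on D(V)={1,2,3,4,5,6} D(Z)={2,3,5}: V {1,2,3,4,5,6}->{1,2,3,4}
Constraint 2 (X < Z) on D(X)={1,2,4,5,6} D(Z)={2,3,5}: X {1,2,4,5,6}->{1,2,4}
Constraint 3 (Z != X) on D(Z)={2,3,5} D(X)={1,2,4}: no change
So after all 3 constraints: D(V) = {1,2,3,4}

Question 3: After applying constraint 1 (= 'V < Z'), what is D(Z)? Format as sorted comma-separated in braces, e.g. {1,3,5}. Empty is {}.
Constraint 1 (V < Z) on D(V)={1,2,3,4,5,6} D(Z)={2,3,5}: V {1,2,3,4,5,6}->{1,2,3,4}
So after constraint 1: D(Z) = {2,3,5}

Answer: {2,3,5}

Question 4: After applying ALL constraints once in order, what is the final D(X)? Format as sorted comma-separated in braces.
Answer: {1,2,4}

Derivation:
Constraint 1 (V < Z) on D(V)={1,2,3,4,5,6} D(Z)={2,3,5}: V {1,2,3,4,5,6}->{1,2,3,4}
Constraint 2 (X < Z) on D(X)={1,2,4,5,6} D(Z)={2,3,5}: X {1,2,4,5,6}->{1,2,4}
Constraint 3 (Z != X) on D(Z)={2,3,5} D(X)={1,2,4}: no change
So after all 3 constraints: D(X) = {1,2,4}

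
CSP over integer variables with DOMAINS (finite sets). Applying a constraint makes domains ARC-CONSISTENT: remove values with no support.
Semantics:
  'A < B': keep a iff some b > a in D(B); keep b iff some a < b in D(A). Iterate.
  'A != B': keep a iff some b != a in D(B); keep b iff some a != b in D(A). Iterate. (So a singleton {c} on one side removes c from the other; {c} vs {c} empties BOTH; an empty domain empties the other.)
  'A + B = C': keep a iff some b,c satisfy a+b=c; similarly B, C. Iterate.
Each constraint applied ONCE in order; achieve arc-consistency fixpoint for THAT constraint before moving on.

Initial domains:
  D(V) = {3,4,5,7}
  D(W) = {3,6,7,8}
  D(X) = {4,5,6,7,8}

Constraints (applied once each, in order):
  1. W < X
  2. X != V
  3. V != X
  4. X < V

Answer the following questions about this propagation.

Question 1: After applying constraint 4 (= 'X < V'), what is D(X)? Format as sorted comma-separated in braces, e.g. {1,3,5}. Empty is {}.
Constraint 1 (W < X) on D(W)={3,6,7,8} D(X)={4,5,6,7,8}: W {3,6,7,8}->{3,6,7}
Constraint 2 (X != V) on D(X)={4,5,6,7,8} D(V)={3,4,5,7}: no change
Constraint 3 (V != X) on D(V)={3,4,5,7} D(X)={4,5,6,7,8}: no change
Constraint 4 (X < V) on D(X)={4,5,6,7,8} D(V)={3,4,5,7}: X {4,5,6,7,8}->{4,5,6}; V {3,4,5,7}->{5,7}
So after constraint 4: D(X) = {4,5,6}

Answer: {4,5,6}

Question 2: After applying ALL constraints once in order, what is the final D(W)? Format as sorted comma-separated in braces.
Answer: {3,6,7}

Derivation:
Constraint 1 (W < X) on D(W)={3,6,7,8} D(X)={4,5,6,7,8}: W {3,6,7,8}->{3,6,7}
Constraint 2 (X != V) on D(X)={4,5,6,7,8} D(V)={3,4,5,7}: no change
Constraint 3 (V != X) on D(V)={3,4,5,7} D(X)={4,5,6,7,8}: no change
Constraint 4 (X < V) on D(X)={4,5,6,7,8} D(V)={3,4,5,7}: X {4,5,6,7,8}->{4,5,6}; V {3,4,5,7}->{5,7}
So after all 4 constraints: D(W) = {3,6,7}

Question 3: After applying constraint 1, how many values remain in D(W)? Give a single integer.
Answer: 3

Derivation:
Constraint 1 (W < X) on D(W)={3,6,7,8} D(X)={4,5,6,7,8}: W {3,6,7,8}->{3,6,7}
So after constraint 1: D(W)={3,6,7}, size = 3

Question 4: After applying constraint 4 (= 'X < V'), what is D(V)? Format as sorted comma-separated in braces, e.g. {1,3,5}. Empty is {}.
Constraint 1 (W < X) on D(W)={3,6,7,8} D(X)={4,5,6,7,8}: W {3,6,7,8}->{3,6,7}
Constraint 2 (X != V) on D(X)={4,5,6,7,8} D(V)={3,4,5,7}: no change
Constraint 3 (V != X) on D(V)={3,4,5,7} D(X)={4,5,6,7,8}: no change
Constraint 4 (X < V) on D(X)={4,5,6,7,8} D(V)={3,4,5,7}: X {4,5,6,7,8}->{4,5,6}; V {3,4,5,7}->{5,7}
So after constraint 4: D(V) = {5,7}

Answer: {5,7}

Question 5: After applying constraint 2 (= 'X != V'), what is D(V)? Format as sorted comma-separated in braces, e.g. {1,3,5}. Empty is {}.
Answer: {3,4,5,7}

Derivation:
Constraint 1 (W < X) on D(W)={3,6,7,8} D(X)={4,5,6,7,8}: W {3,6,7,8}->{3,6,7}
Constraint 2 (X != V) on D(X)={4,5,6,7,8} D(V)={3,4,5,7}: no change
So after constraint 2: D(V) = {3,4,5,7}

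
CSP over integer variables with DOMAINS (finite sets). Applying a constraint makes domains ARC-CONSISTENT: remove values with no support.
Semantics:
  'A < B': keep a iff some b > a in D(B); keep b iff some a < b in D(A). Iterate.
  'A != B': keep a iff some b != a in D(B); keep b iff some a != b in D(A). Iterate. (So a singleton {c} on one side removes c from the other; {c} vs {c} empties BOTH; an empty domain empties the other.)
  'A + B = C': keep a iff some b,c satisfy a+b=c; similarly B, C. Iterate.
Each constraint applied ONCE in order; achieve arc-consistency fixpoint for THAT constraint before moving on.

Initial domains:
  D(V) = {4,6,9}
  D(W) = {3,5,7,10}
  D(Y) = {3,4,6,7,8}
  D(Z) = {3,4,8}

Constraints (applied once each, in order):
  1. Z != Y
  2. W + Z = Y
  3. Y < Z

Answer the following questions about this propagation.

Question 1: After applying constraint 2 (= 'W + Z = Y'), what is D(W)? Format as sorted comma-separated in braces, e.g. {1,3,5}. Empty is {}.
Answer: {3,5}

Derivation:
Constraint 1 (Z != Y) on D(Z)={3,4,8} D(Y)={3,4,6,7,8}: no change
Constraint 2 (W + Z = Y) on D(W)={3,5,7,10} D(Z)={3,4,8} D(Y)={3,4,6,7,8}: W {3,5,7,10}->{3,5}; Z {3,4,8}->{3,4}; Y {3,4,6,7,8}->{6,7,8}
So after constraint 2: D(W) = {3,5}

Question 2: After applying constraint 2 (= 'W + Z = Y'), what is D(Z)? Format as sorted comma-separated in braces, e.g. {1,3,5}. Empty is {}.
Answer: {3,4}

Derivation:
Constraint 1 (Z != Y) on D(Z)={3,4,8} D(Y)={3,4,6,7,8}: no change
Constraint 2 (W + Z = Y) on D(W)={3,5,7,10} D(Z)={3,4,8} D(Y)={3,4,6,7,8}: W {3,5,7,10}->{3,5}; Z {3,4,8}->{3,4}; Y {3,4,6,7,8}->{6,7,8}
So after constraint 2: D(Z) = {3,4}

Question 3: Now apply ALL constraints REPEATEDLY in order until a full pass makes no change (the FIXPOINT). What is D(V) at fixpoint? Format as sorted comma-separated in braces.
Answer: {4,6,9}

Derivation:
pass 0 (initial): D(V)={4,6,9}
pass 1: W {3,5,7,10}->{3,5}; Y {3,4,6,7,8}->{}; Z {3,4,8}->{}
pass 2: W {3,5}->{}
pass 3: no change
Fixpoint after 3 passes: D(V) = {4,6,9}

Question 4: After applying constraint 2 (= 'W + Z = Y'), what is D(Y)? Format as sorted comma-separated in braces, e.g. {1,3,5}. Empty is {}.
Answer: {6,7,8}

Derivation:
Constraint 1 (Z != Y) on D(Z)={3,4,8} D(Y)={3,4,6,7,8}: no change
Constraint 2 (W + Z = Y) on D(W)={3,5,7,10} D(Z)={3,4,8} D(Y)={3,4,6,7,8}: W {3,5,7,10}->{3,5}; Z {3,4,8}->{3,4}; Y {3,4,6,7,8}->{6,7,8}
So after constraint 2: D(Y) = {6,7,8}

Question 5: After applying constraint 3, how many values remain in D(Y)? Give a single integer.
Answer: 0

Derivation:
Constraint 1 (Z != Y) on D(Z)={3,4,8} D(Y)={3,4,6,7,8}: no change
Constraint 2 (W + Z = Y) on D(W)={3,5,7,10} D(Z)={3,4,8} D(Y)={3,4,6,7,8}: W {3,5,7,10}->{3,5}; Z {3,4,8}->{3,4}; Y {3,4,6,7,8}->{6,7,8}
Constraint 3 (Y < Z) on D(Y)={6,7,8} D(Z)={3,4}: Y {6,7,8}->{}; Z {3,4}->{}
So after constraint 3: D(Y)={}, size = 0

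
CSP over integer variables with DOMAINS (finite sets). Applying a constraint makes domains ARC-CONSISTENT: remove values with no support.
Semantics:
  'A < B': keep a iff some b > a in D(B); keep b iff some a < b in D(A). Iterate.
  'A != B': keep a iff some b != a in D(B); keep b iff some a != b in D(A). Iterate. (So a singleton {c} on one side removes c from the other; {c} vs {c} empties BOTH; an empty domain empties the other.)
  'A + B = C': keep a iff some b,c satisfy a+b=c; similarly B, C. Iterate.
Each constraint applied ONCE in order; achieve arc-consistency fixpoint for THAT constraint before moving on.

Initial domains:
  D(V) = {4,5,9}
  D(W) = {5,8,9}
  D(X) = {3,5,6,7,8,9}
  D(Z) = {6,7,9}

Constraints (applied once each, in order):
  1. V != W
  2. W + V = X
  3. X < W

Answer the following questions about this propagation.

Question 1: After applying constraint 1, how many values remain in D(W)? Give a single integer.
Constraint 1 (V != W) on D(V)={4,5,9} D(W)={5,8,9}: no change
So after constraint 1: D(W)={5,8,9}, size = 3

Answer: 3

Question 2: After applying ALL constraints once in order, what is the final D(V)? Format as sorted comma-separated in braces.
Answer: {4}

Derivation:
Constraint 1 (V != W) on D(V)={4,5,9} D(W)={5,8,9}: no change
Constraint 2 (W + V = X) on D(W)={5,8,9} D(V)={4,5,9} D(X)={3,5,6,7,8,9}: W {5,8,9}->{5}; V {4,5,9}->{4}; X {3,5,6,7,8,9}->{9}
Constraint 3 (X < W) on D(X)={9} D(W)={5}: X {9}->{}; W {5}->{}
So after all 3 constraints: D(V) = {4}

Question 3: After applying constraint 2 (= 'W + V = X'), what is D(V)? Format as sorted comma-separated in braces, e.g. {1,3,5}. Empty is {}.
Constraint 1 (V != W) on D(V)={4,5,9} D(W)={5,8,9}: no change
Constraint 2 (W + V = X) on D(W)={5,8,9} D(V)={4,5,9} D(X)={3,5,6,7,8,9}: W {5,8,9}->{5}; V {4,5,9}->{4}; X {3,5,6,7,8,9}->{9}
So after constraint 2: D(V) = {4}

Answer: {4}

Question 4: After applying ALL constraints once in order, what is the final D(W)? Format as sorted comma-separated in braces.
Constraint 1 (V != W) on D(V)={4,5,9} D(W)={5,8,9}: no change
Constraint 2 (W + V = X) on D(W)={5,8,9} D(V)={4,5,9} D(X)={3,5,6,7,8,9}: W {5,8,9}->{5}; V {4,5,9}->{4}; X {3,5,6,7,8,9}->{9}
Constraint 3 (X < W) on D(X)={9} D(W)={5}: X {9}->{}; W {5}->{}
So after all 3 constraints: D(W) = {}

Answer: {}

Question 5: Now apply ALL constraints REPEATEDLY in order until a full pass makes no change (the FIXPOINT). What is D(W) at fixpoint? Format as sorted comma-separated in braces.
Answer: {}

Derivation:
pass 0 (initial): D(W)={5,8,9}
pass 1: V {4,5,9}->{4}; W {5,8,9}->{}; X {3,5,6,7,8,9}->{}
pass 2: V {4}->{}
pass 3: no change
Fixpoint after 3 passes: D(W) = {}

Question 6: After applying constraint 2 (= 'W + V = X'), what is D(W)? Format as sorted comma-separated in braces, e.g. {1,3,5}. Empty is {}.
Answer: {5}

Derivation:
Constraint 1 (V != W) on D(V)={4,5,9} D(W)={5,8,9}: no change
Constraint 2 (W + V = X) on D(W)={5,8,9} D(V)={4,5,9} D(X)={3,5,6,7,8,9}: W {5,8,9}->{5}; V {4,5,9}->{4}; X {3,5,6,7,8,9}->{9}
So after constraint 2: D(W) = {5}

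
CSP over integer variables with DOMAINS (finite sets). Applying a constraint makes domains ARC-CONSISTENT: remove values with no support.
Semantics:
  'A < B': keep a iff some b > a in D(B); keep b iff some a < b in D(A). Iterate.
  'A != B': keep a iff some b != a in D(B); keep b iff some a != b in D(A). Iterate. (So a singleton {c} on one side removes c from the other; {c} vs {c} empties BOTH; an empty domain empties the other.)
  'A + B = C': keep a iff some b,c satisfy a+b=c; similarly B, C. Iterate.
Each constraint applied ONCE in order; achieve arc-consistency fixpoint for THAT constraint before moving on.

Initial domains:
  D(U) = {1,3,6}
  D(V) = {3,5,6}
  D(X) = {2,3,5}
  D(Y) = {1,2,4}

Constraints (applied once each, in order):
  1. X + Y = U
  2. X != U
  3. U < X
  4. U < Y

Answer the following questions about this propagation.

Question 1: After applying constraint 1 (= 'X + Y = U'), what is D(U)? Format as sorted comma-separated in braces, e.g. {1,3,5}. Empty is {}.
Answer: {3,6}

Derivation:
Constraint 1 (X + Y = U) on D(X)={2,3,5} D(Y)={1,2,4} D(U)={1,3,6}: X {2,3,5}->{2,5}; Y {1,2,4}->{1,4}; U {1,3,6}->{3,6}
So after constraint 1: D(U) = {3,6}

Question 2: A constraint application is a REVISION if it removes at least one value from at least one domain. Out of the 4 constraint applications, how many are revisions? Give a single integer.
Constraint 1 (X + Y = U) on D(X)={2,3,5} D(Y)={1,2,4} D(U)={1,3,6}: X {2,3,5}->{2,5}; Y {1,2,4}->{1,4}; U {1,3,6}->{3,6} => REVISION
Constraint 2 (X != U) on D(X)={2,5} D(U)={3,6}: no change => not a revision
Constraint 3 (U < X) on D(U)={3,6} D(X)={2,5}: U {3,6}->{3}; X {2,5}->{5} => REVISION
Constraint 4 (U < Y) on D(U)={3} D(Y)={1,4}: Y {1,4}->{4} => REVISION
Total revisions = 3

Answer: 3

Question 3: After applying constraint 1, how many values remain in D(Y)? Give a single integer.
Constraint 1 (X + Y = U) on D(X)={2,3,5} D(Y)={1,2,4} D(U)={1,3,6}: X {2,3,5}->{2,5}; Y {1,2,4}->{1,4}; U {1,3,6}->{3,6}
So after constraint 1: D(Y)={1,4}, size = 2

Answer: 2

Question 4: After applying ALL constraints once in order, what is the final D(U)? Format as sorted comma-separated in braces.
Constraint 1 (X + Y = U) on D(X)={2,3,5} D(Y)={1,2,4} D(U)={1,3,6}: X {2,3,5}->{2,5}; Y {1,2,4}->{1,4}; U {1,3,6}->{3,6}
Constraint 2 (X != U) on D(X)={2,5} D(U)={3,6}: no change
Constraint 3 (U < X) on D(U)={3,6} D(X)={2,5}: U {3,6}->{3}; X {2,5}->{5}
Constraint 4 (U < Y) on D(U)={3} D(Y)={1,4}: Y {1,4}->{4}
So after all 4 constraints: D(U) = {3}

Answer: {3}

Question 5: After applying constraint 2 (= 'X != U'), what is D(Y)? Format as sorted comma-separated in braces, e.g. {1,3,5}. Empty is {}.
Answer: {1,4}

Derivation:
Constraint 1 (X + Y = U) on D(X)={2,3,5} D(Y)={1,2,4} D(U)={1,3,6}: X {2,3,5}->{2,5}; Y {1,2,4}->{1,4}; U {1,3,6}->{3,6}
Constraint 2 (X != U) on D(X)={2,5} D(U)={3,6}: no change
So after constraint 2: D(Y) = {1,4}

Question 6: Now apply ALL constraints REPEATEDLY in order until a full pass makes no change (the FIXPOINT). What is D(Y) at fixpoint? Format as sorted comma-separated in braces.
pass 0 (initial): D(Y)={1,2,4}
pass 1: U {1,3,6}->{3}; X {2,3,5}->{5}; Y {1,2,4}->{4}
pass 2: U {3}->{}; X {5}->{}; Y {4}->{}
pass 3: no change
Fixpoint after 3 passes: D(Y) = {}

Answer: {}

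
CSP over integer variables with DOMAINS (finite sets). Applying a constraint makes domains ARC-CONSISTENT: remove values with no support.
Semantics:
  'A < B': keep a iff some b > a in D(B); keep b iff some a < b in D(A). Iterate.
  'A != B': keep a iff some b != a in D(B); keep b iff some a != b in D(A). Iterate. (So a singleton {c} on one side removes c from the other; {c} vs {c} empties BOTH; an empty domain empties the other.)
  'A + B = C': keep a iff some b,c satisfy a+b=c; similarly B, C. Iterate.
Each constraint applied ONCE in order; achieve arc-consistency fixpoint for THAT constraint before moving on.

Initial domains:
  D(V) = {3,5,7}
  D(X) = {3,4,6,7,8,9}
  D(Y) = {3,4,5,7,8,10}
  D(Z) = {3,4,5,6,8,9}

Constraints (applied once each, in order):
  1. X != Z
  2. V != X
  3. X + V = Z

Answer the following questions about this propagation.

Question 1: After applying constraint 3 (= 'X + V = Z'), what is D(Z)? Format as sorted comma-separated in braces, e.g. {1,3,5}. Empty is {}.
Answer: {6,8,9}

Derivation:
Constraint 1 (X != Z) on D(X)={3,4,6,7,8,9} D(Z)={3,4,5,6,8,9}: no change
Constraint 2 (V != X) on D(V)={3,5,7} D(X)={3,4,6,7,8,9}: no change
Constraint 3 (X + V = Z) on D(X)={3,4,6,7,8,9} D(V)={3,5,7} D(Z)={3,4,5,6,8,9}: X {3,4,6,7,8,9}->{3,4,6}; V {3,5,7}->{3,5}; Z {3,4,5,6,8,9}->{6,8,9}
So after constraint 3: D(Z) = {6,8,9}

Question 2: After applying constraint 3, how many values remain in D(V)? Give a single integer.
Answer: 2

Derivation:
Constraint 1 (X != Z) on D(X)={3,4,6,7,8,9} D(Z)={3,4,5,6,8,9}: no change
Constraint 2 (V != X) on D(V)={3,5,7} D(X)={3,4,6,7,8,9}: no change
Constraint 3 (X + V = Z) on D(X)={3,4,6,7,8,9} D(V)={3,5,7} D(Z)={3,4,5,6,8,9}: X {3,4,6,7,8,9}->{3,4,6}; V {3,5,7}->{3,5}; Z {3,4,5,6,8,9}->{6,8,9}
So after constraint 3: D(V)={3,5}, size = 2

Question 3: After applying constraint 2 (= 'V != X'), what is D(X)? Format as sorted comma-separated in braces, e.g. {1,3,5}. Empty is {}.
Answer: {3,4,6,7,8,9}

Derivation:
Constraint 1 (X != Z) on D(X)={3,4,6,7,8,9} D(Z)={3,4,5,6,8,9}: no change
Constraint 2 (V != X) on D(V)={3,5,7} D(X)={3,4,6,7,8,9}: no change
So after constraint 2: D(X) = {3,4,6,7,8,9}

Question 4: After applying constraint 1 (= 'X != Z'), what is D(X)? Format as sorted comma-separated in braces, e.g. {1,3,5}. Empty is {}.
Answer: {3,4,6,7,8,9}

Derivation:
Constraint 1 (X != Z) on D(X)={3,4,6,7,8,9} D(Z)={3,4,5,6,8,9}: no change
So after constraint 1: D(X) = {3,4,6,7,8,9}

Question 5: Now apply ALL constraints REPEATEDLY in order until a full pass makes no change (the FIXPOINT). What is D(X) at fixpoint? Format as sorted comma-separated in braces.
pass 0 (initial): D(X)={3,4,6,7,8,9}
pass 1: V {3,5,7}->{3,5}; X {3,4,6,7,8,9}->{3,4,6}; Z {3,4,5,6,8,9}->{6,8,9}
pass 2: no change
Fixpoint after 2 passes: D(X) = {3,4,6}

Answer: {3,4,6}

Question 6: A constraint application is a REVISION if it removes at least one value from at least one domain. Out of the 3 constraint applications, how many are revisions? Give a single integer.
Constraint 1 (X != Z) on D(X)={3,4,6,7,8,9} D(Z)={3,4,5,6,8,9}: no change => not a revision
Constraint 2 (V != X) on D(V)={3,5,7} D(X)={3,4,6,7,8,9}: no change => not a revision
Constraint 3 (X + V = Z) on D(X)={3,4,6,7,8,9} D(V)={3,5,7} D(Z)={3,4,5,6,8,9}: X {3,4,6,7,8,9}->{3,4,6}; V {3,5,7}->{3,5}; Z {3,4,5,6,8,9}->{6,8,9} => REVISION
Total revisions = 1

Answer: 1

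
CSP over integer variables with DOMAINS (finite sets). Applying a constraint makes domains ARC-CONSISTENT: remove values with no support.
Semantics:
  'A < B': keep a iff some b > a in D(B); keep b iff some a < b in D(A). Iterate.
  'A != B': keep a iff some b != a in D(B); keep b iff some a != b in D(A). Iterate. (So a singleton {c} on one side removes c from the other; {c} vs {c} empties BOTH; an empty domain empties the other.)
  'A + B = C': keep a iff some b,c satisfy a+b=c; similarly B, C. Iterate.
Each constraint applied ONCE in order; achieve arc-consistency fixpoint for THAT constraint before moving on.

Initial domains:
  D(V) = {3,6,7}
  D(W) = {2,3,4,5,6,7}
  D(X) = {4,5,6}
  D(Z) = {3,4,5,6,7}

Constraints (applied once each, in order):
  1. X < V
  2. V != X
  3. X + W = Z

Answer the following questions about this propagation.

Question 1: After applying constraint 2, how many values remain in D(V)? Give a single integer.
Answer: 2

Derivation:
Constraint 1 (X < V) on D(X)={4,5,6} D(V)={3,6,7}: V {3,6,7}->{6,7}
Constraint 2 (V != X) on D(V)={6,7} D(X)={4,5,6}: no change
So after constraint 2: D(V)={6,7}, size = 2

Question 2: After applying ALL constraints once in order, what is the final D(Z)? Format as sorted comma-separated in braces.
Constraint 1 (X < V) on D(X)={4,5,6} D(V)={3,6,7}: V {3,6,7}->{6,7}
Constraint 2 (V != X) on D(V)={6,7} D(X)={4,5,6}: no change
Constraint 3 (X + W = Z) on D(X)={4,5,6} D(W)={2,3,4,5,6,7} D(Z)={3,4,5,6,7}: X {4,5,6}->{4,5}; W {2,3,4,5,6,7}->{2,3}; Z {3,4,5,6,7}->{6,7}
So after all 3 constraints: D(Z) = {6,7}

Answer: {6,7}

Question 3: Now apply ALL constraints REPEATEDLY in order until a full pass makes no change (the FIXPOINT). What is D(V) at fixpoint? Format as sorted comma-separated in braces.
Answer: {6,7}

Derivation:
pass 0 (initial): D(V)={3,6,7}
pass 1: V {3,6,7}->{6,7}; W {2,3,4,5,6,7}->{2,3}; X {4,5,6}->{4,5}; Z {3,4,5,6,7}->{6,7}
pass 2: no change
Fixpoint after 2 passes: D(V) = {6,7}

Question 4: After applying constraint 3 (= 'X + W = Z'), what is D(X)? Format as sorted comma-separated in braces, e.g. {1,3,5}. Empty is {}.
Answer: {4,5}

Derivation:
Constraint 1 (X < V) on D(X)={4,5,6} D(V)={3,6,7}: V {3,6,7}->{6,7}
Constraint 2 (V != X) on D(V)={6,7} D(X)={4,5,6}: no change
Constraint 3 (X + W = Z) on D(X)={4,5,6} D(W)={2,3,4,5,6,7} D(Z)={3,4,5,6,7}: X {4,5,6}->{4,5}; W {2,3,4,5,6,7}->{2,3}; Z {3,4,5,6,7}->{6,7}
So after constraint 3: D(X) = {4,5}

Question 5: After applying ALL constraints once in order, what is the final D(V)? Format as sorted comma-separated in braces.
Constraint 1 (X < V) on D(X)={4,5,6} D(V)={3,6,7}: V {3,6,7}->{6,7}
Constraint 2 (V != X) on D(V)={6,7} D(X)={4,5,6}: no change
Constraint 3 (X + W = Z) on D(X)={4,5,6} D(W)={2,3,4,5,6,7} D(Z)={3,4,5,6,7}: X {4,5,6}->{4,5}; W {2,3,4,5,6,7}->{2,3}; Z {3,4,5,6,7}->{6,7}
So after all 3 constraints: D(V) = {6,7}

Answer: {6,7}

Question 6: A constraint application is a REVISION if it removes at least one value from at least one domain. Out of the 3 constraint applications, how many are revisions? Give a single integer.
Answer: 2

Derivation:
Constraint 1 (X < V) on D(X)={4,5,6} D(V)={3,6,7}: V {3,6,7}->{6,7} => REVISION
Constraint 2 (V != X) on D(V)={6,7} D(X)={4,5,6}: no change => not a revision
Constraint 3 (X + W = Z) on D(X)={4,5,6} D(W)={2,3,4,5,6,7} D(Z)={3,4,5,6,7}: X {4,5,6}->{4,5}; W {2,3,4,5,6,7}->{2,3}; Z {3,4,5,6,7}->{6,7} => REVISION
Total revisions = 2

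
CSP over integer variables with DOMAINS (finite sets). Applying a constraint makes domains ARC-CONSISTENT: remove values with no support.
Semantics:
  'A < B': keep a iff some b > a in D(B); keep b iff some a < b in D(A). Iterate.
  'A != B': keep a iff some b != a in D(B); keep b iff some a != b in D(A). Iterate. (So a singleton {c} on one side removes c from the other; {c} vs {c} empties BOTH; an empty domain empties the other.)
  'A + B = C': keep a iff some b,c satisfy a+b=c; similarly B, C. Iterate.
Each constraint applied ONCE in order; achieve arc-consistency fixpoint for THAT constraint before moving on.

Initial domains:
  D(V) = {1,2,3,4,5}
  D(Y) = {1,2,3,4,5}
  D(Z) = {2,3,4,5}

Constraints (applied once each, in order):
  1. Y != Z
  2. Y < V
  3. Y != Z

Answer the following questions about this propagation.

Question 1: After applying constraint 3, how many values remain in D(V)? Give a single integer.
Answer: 4

Derivation:
Constraint 1 (Y != Z) on D(Y)={1,2,3,4,5} D(Z)={2,3,4,5}: no change
Constraint 2 (Y < V) on D(Y)={1,2,3,4,5} D(V)={1,2,3,4,5}: Y {1,2,3,4,5}->{1,2,3,4}; V {1,2,3,4,5}->{2,3,4,5}
Constraint 3 (Y != Z) on D(Y)={1,2,3,4} D(Z)={2,3,4,5}: no change
So after constraint 3: D(V)={2,3,4,5}, size = 4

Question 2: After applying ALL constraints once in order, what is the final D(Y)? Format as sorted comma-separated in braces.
Constraint 1 (Y != Z) on D(Y)={1,2,3,4,5} D(Z)={2,3,4,5}: no change
Constraint 2 (Y < V) on D(Y)={1,2,3,4,5} D(V)={1,2,3,4,5}: Y {1,2,3,4,5}->{1,2,3,4}; V {1,2,3,4,5}->{2,3,4,5}
Constraint 3 (Y != Z) on D(Y)={1,2,3,4} D(Z)={2,3,4,5}: no change
So after all 3 constraints: D(Y) = {1,2,3,4}

Answer: {1,2,3,4}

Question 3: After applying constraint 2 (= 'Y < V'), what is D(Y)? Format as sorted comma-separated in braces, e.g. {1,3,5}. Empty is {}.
Constraint 1 (Y != Z) on D(Y)={1,2,3,4,5} D(Z)={2,3,4,5}: no change
Constraint 2 (Y < V) on D(Y)={1,2,3,4,5} D(V)={1,2,3,4,5}: Y {1,2,3,4,5}->{1,2,3,4}; V {1,2,3,4,5}->{2,3,4,5}
So after constraint 2: D(Y) = {1,2,3,4}

Answer: {1,2,3,4}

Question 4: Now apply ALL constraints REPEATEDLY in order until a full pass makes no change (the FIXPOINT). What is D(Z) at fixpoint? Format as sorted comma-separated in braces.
Answer: {2,3,4,5}

Derivation:
pass 0 (initial): D(Z)={2,3,4,5}
pass 1: V {1,2,3,4,5}->{2,3,4,5}; Y {1,2,3,4,5}->{1,2,3,4}
pass 2: no change
Fixpoint after 2 passes: D(Z) = {2,3,4,5}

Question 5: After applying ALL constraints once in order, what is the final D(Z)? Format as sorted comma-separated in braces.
Constraint 1 (Y != Z) on D(Y)={1,2,3,4,5} D(Z)={2,3,4,5}: no change
Constraint 2 (Y < V) on D(Y)={1,2,3,4,5} D(V)={1,2,3,4,5}: Y {1,2,3,4,5}->{1,2,3,4}; V {1,2,3,4,5}->{2,3,4,5}
Constraint 3 (Y != Z) on D(Y)={1,2,3,4} D(Z)={2,3,4,5}: no change
So after all 3 constraints: D(Z) = {2,3,4,5}

Answer: {2,3,4,5}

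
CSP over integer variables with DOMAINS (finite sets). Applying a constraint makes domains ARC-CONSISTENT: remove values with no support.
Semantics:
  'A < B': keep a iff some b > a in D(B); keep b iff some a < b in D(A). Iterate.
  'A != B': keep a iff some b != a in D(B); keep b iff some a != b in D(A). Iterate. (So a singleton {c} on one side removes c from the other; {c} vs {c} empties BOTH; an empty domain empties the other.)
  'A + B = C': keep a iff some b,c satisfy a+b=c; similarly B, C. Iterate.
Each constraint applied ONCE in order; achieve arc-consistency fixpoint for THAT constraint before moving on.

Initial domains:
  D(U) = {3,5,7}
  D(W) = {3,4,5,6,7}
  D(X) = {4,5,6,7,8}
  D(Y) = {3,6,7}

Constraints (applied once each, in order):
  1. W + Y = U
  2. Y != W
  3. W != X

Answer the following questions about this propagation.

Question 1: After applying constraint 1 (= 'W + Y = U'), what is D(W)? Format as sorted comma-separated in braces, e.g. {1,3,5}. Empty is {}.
Answer: {4}

Derivation:
Constraint 1 (W + Y = U) on D(W)={3,4,5,6,7} D(Y)={3,6,7} D(U)={3,5,7}: W {3,4,5,6,7}->{4}; Y {3,6,7}->{3}; U {3,5,7}->{7}
So after constraint 1: D(W) = {4}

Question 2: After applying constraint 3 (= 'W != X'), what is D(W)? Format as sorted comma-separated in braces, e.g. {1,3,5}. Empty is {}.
Constraint 1 (W + Y = U) on D(W)={3,4,5,6,7} D(Y)={3,6,7} D(U)={3,5,7}: W {3,4,5,6,7}->{4}; Y {3,6,7}->{3}; U {3,5,7}->{7}
Constraint 2 (Y != W) on D(Y)={3} D(W)={4}: no change
Constraint 3 (W != X) on D(W)={4} D(X)={4,5,6,7,8}: X {4,5,6,7,8}->{5,6,7,8}
So after constraint 3: D(W) = {4}

Answer: {4}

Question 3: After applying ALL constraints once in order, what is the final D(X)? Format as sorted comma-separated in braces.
Answer: {5,6,7,8}

Derivation:
Constraint 1 (W + Y = U) on D(W)={3,4,5,6,7} D(Y)={3,6,7} D(U)={3,5,7}: W {3,4,5,6,7}->{4}; Y {3,6,7}->{3}; U {3,5,7}->{7}
Constraint 2 (Y != W) on D(Y)={3} D(W)={4}: no change
Constraint 3 (W != X) on D(W)={4} D(X)={4,5,6,7,8}: X {4,5,6,7,8}->{5,6,7,8}
So after all 3 constraints: D(X) = {5,6,7,8}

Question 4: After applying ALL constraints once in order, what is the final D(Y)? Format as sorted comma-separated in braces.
Answer: {3}

Derivation:
Constraint 1 (W + Y = U) on D(W)={3,4,5,6,7} D(Y)={3,6,7} D(U)={3,5,7}: W {3,4,5,6,7}->{4}; Y {3,6,7}->{3}; U {3,5,7}->{7}
Constraint 2 (Y != W) on D(Y)={3} D(W)={4}: no change
Constraint 3 (W != X) on D(W)={4} D(X)={4,5,6,7,8}: X {4,5,6,7,8}->{5,6,7,8}
So after all 3 constraints: D(Y) = {3}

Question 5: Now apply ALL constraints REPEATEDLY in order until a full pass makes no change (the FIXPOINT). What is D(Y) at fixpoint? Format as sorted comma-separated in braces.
pass 0 (initial): D(Y)={3,6,7}
pass 1: U {3,5,7}->{7}; W {3,4,5,6,7}->{4}; X {4,5,6,7,8}->{5,6,7,8}; Y {3,6,7}->{3}
pass 2: no change
Fixpoint after 2 passes: D(Y) = {3}

Answer: {3}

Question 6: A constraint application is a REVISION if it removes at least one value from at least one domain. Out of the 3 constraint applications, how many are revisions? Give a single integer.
Constraint 1 (W + Y = U) on D(W)={3,4,5,6,7} D(Y)={3,6,7} D(U)={3,5,7}: W {3,4,5,6,7}->{4}; Y {3,6,7}->{3}; U {3,5,7}->{7} => REVISION
Constraint 2 (Y != W) on D(Y)={3} D(W)={4}: no change => not a revision
Constraint 3 (W != X) on D(W)={4} D(X)={4,5,6,7,8}: X {4,5,6,7,8}->{5,6,7,8} => REVISION
Total revisions = 2

Answer: 2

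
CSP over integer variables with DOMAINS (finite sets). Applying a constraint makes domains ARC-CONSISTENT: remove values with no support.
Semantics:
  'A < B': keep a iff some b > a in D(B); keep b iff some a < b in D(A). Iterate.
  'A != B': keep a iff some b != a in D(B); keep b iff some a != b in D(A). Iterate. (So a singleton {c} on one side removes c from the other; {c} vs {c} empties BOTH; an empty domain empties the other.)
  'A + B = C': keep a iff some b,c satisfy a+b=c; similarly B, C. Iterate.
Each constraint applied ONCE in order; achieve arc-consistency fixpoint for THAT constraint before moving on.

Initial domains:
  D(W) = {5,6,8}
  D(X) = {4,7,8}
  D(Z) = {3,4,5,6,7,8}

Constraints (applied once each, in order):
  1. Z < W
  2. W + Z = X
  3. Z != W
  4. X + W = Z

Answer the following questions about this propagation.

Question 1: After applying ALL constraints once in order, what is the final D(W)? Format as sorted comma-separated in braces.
Answer: {}

Derivation:
Constraint 1 (Z < W) on D(Z)={3,4,5,6,7,8} D(W)={5,6,8}: Z {3,4,5,6,7,8}->{3,4,5,6,7}
Constraint 2 (W + Z = X) on D(W)={5,6,8} D(Z)={3,4,5,6,7} D(X)={4,7,8}: W {5,6,8}->{5}; Z {3,4,5,6,7}->{3}; X {4,7,8}->{8}
Constraint 3 (Z != W) on D(Z)={3} D(W)={5}: no change
Constraint 4 (X + W = Z) on D(X)={8} D(W)={5} D(Z)={3}: X {8}->{}; W {5}->{}; Z {3}->{}
So after all 4 constraints: D(W) = {}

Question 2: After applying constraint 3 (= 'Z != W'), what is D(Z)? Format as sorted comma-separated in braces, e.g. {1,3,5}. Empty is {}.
Constraint 1 (Z < W) on D(Z)={3,4,5,6,7,8} D(W)={5,6,8}: Z {3,4,5,6,7,8}->{3,4,5,6,7}
Constraint 2 (W + Z = X) on D(W)={5,6,8} D(Z)={3,4,5,6,7} D(X)={4,7,8}: W {5,6,8}->{5}; Z {3,4,5,6,7}->{3}; X {4,7,8}->{8}
Constraint 3 (Z != W) on D(Z)={3} D(W)={5}: no change
So after constraint 3: D(Z) = {3}

Answer: {3}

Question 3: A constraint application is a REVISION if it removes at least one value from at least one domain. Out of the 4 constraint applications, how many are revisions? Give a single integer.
Answer: 3

Derivation:
Constraint 1 (Z < W) on D(Z)={3,4,5,6,7,8} D(W)={5,6,8}: Z {3,4,5,6,7,8}->{3,4,5,6,7} => REVISION
Constraint 2 (W + Z = X) on D(W)={5,6,8} D(Z)={3,4,5,6,7} D(X)={4,7,8}: W {5,6,8}->{5}; Z {3,4,5,6,7}->{3}; X {4,7,8}->{8} => REVISION
Constraint 3 (Z != W) on D(Z)={3} D(W)={5}: no change => not a revision
Constraint 4 (X + W = Z) on D(X)={8} D(W)={5} D(Z)={3}: X {8}->{}; W {5}->{}; Z {3}->{} => REVISION
Total revisions = 3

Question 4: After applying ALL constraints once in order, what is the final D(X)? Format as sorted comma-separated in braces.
Answer: {}

Derivation:
Constraint 1 (Z < W) on D(Z)={3,4,5,6,7,8} D(W)={5,6,8}: Z {3,4,5,6,7,8}->{3,4,5,6,7}
Constraint 2 (W + Z = X) on D(W)={5,6,8} D(Z)={3,4,5,6,7} D(X)={4,7,8}: W {5,6,8}->{5}; Z {3,4,5,6,7}->{3}; X {4,7,8}->{8}
Constraint 3 (Z != W) on D(Z)={3} D(W)={5}: no change
Constraint 4 (X + W = Z) on D(X)={8} D(W)={5} D(Z)={3}: X {8}->{}; W {5}->{}; Z {3}->{}
So after all 4 constraints: D(X) = {}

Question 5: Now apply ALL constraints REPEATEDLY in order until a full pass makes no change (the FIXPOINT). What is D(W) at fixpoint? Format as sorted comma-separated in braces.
Answer: {}

Derivation:
pass 0 (initial): D(W)={5,6,8}
pass 1: W {5,6,8}->{}; X {4,7,8}->{}; Z {3,4,5,6,7,8}->{}
pass 2: no change
Fixpoint after 2 passes: D(W) = {}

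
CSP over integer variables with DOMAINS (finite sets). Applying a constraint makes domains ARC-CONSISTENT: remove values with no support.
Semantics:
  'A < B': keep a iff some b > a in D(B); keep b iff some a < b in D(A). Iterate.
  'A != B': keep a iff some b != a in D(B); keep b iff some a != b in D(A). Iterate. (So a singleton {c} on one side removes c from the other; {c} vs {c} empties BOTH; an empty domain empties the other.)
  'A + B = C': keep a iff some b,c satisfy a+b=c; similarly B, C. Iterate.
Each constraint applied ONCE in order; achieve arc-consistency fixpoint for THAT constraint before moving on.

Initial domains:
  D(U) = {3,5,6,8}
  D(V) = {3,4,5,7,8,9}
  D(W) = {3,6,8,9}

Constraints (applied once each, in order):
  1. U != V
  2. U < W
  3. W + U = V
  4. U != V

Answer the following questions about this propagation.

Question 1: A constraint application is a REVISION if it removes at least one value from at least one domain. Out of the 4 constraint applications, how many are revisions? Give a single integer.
Answer: 2

Derivation:
Constraint 1 (U != V) on D(U)={3,5,6,8} D(V)={3,4,5,7,8,9}: no change => not a revision
Constraint 2 (U < W) on D(U)={3,5,6,8} D(W)={3,6,8,9}: W {3,6,8,9}->{6,8,9} => REVISION
Constraint 3 (W + U = V) on D(W)={6,8,9} D(U)={3,5,6,8} D(V)={3,4,5,7,8,9}: W {6,8,9}->{6}; U {3,5,6,8}->{3}; V {3,4,5,7,8,9}->{9} => REVISION
Constraint 4 (U != V) on D(U)={3} D(V)={9}: no change => not a revision
Total revisions = 2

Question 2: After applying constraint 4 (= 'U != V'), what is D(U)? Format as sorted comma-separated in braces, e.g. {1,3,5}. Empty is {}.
Answer: {3}

Derivation:
Constraint 1 (U != V) on D(U)={3,5,6,8} D(V)={3,4,5,7,8,9}: no change
Constraint 2 (U < W) on D(U)={3,5,6,8} D(W)={3,6,8,9}: W {3,6,8,9}->{6,8,9}
Constraint 3 (W + U = V) on D(W)={6,8,9} D(U)={3,5,6,8} D(V)={3,4,5,7,8,9}: W {6,8,9}->{6}; U {3,5,6,8}->{3}; V {3,4,5,7,8,9}->{9}
Constraint 4 (U != V) on D(U)={3} D(V)={9}: no change
So after constraint 4: D(U) = {3}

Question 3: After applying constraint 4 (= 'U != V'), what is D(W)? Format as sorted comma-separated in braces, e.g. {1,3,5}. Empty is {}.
Answer: {6}

Derivation:
Constraint 1 (U != V) on D(U)={3,5,6,8} D(V)={3,4,5,7,8,9}: no change
Constraint 2 (U < W) on D(U)={3,5,6,8} D(W)={3,6,8,9}: W {3,6,8,9}->{6,8,9}
Constraint 3 (W + U = V) on D(W)={6,8,9} D(U)={3,5,6,8} D(V)={3,4,5,7,8,9}: W {6,8,9}->{6}; U {3,5,6,8}->{3}; V {3,4,5,7,8,9}->{9}
Constraint 4 (U != V) on D(U)={3} D(V)={9}: no change
So after constraint 4: D(W) = {6}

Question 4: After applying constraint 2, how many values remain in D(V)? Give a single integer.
Answer: 6

Derivation:
Constraint 1 (U != V) on D(U)={3,5,6,8} D(V)={3,4,5,7,8,9}: no change
Constraint 2 (U < W) on D(U)={3,5,6,8} D(W)={3,6,8,9}: W {3,6,8,9}->{6,8,9}
So after constraint 2: D(V)={3,4,5,7,8,9}, size = 6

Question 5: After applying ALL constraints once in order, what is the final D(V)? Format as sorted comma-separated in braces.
Constraint 1 (U != V) on D(U)={3,5,6,8} D(V)={3,4,5,7,8,9}: no change
Constraint 2 (U < W) on D(U)={3,5,6,8} D(W)={3,6,8,9}: W {3,6,8,9}->{6,8,9}
Constraint 3 (W + U = V) on D(W)={6,8,9} D(U)={3,5,6,8} D(V)={3,4,5,7,8,9}: W {6,8,9}->{6}; U {3,5,6,8}->{3}; V {3,4,5,7,8,9}->{9}
Constraint 4 (U != V) on D(U)={3} D(V)={9}: no change
So after all 4 constraints: D(V) = {9}

Answer: {9}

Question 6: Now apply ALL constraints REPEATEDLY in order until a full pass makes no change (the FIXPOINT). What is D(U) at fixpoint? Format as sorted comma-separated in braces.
Answer: {3}

Derivation:
pass 0 (initial): D(U)={3,5,6,8}
pass 1: U {3,5,6,8}->{3}; V {3,4,5,7,8,9}->{9}; W {3,6,8,9}->{6}
pass 2: no change
Fixpoint after 2 passes: D(U) = {3}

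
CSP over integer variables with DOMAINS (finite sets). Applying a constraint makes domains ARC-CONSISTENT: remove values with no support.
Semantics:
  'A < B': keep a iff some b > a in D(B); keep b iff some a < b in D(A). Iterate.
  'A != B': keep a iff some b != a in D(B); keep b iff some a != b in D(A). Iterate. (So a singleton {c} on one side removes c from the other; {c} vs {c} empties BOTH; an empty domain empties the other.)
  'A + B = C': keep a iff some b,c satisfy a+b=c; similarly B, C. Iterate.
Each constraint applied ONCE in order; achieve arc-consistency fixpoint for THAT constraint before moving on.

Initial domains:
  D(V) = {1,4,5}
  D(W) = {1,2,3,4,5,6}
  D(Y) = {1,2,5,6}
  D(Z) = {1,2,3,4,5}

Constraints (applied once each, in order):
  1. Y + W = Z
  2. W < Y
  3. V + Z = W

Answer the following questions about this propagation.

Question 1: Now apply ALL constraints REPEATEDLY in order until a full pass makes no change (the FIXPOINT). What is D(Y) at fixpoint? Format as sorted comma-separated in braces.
pass 0 (initial): D(Y)={1,2,5,6}
pass 1: V {1,4,5}->{}; W {1,2,3,4,5,6}->{}; Y {1,2,5,6}->{2}; Z {1,2,3,4,5}->{}
pass 2: Y {2}->{}
pass 3: no change
Fixpoint after 3 passes: D(Y) = {}

Answer: {}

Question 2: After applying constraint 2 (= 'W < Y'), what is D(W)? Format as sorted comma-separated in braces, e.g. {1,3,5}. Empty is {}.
Constraint 1 (Y + W = Z) on D(Y)={1,2,5,6} D(W)={1,2,3,4,5,6} D(Z)={1,2,3,4,5}: Y {1,2,5,6}->{1,2}; W {1,2,3,4,5,6}->{1,2,3,4}; Z {1,2,3,4,5}->{2,3,4,5}
Constraint 2 (W < Y) on D(W)={1,2,3,4} D(Y)={1,2}: W {1,2,3,4}->{1}; Y {1,2}->{2}
So after constraint 2: D(W) = {1}

Answer: {1}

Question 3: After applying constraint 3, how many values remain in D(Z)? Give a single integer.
Constraint 1 (Y + W = Z) on D(Y)={1,2,5,6} D(W)={1,2,3,4,5,6} D(Z)={1,2,3,4,5}: Y {1,2,5,6}->{1,2}; W {1,2,3,4,5,6}->{1,2,3,4}; Z {1,2,3,4,5}->{2,3,4,5}
Constraint 2 (W < Y) on D(W)={1,2,3,4} D(Y)={1,2}: W {1,2,3,4}->{1}; Y {1,2}->{2}
Constraint 3 (V + Z = W) on D(V)={1,4,5} D(Z)={2,3,4,5} D(W)={1}: V {1,4,5}->{}; Z {2,3,4,5}->{}; W {1}->{}
So after constraint 3: D(Z)={}, size = 0

Answer: 0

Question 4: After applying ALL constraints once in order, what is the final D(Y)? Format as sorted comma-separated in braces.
Answer: {2}

Derivation:
Constraint 1 (Y + W = Z) on D(Y)={1,2,5,6} D(W)={1,2,3,4,5,6} D(Z)={1,2,3,4,5}: Y {1,2,5,6}->{1,2}; W {1,2,3,4,5,6}->{1,2,3,4}; Z {1,2,3,4,5}->{2,3,4,5}
Constraint 2 (W < Y) on D(W)={1,2,3,4} D(Y)={1,2}: W {1,2,3,4}->{1}; Y {1,2}->{2}
Constraint 3 (V + Z = W) on D(V)={1,4,5} D(Z)={2,3,4,5} D(W)={1}: V {1,4,5}->{}; Z {2,3,4,5}->{}; W {1}->{}
So after all 3 constraints: D(Y) = {2}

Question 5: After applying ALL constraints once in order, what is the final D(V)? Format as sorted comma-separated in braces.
Constraint 1 (Y + W = Z) on D(Y)={1,2,5,6} D(W)={1,2,3,4,5,6} D(Z)={1,2,3,4,5}: Y {1,2,5,6}->{1,2}; W {1,2,3,4,5,6}->{1,2,3,4}; Z {1,2,3,4,5}->{2,3,4,5}
Constraint 2 (W < Y) on D(W)={1,2,3,4} D(Y)={1,2}: W {1,2,3,4}->{1}; Y {1,2}->{2}
Constraint 3 (V + Z = W) on D(V)={1,4,5} D(Z)={2,3,4,5} D(W)={1}: V {1,4,5}->{}; Z {2,3,4,5}->{}; W {1}->{}
So after all 3 constraints: D(V) = {}

Answer: {}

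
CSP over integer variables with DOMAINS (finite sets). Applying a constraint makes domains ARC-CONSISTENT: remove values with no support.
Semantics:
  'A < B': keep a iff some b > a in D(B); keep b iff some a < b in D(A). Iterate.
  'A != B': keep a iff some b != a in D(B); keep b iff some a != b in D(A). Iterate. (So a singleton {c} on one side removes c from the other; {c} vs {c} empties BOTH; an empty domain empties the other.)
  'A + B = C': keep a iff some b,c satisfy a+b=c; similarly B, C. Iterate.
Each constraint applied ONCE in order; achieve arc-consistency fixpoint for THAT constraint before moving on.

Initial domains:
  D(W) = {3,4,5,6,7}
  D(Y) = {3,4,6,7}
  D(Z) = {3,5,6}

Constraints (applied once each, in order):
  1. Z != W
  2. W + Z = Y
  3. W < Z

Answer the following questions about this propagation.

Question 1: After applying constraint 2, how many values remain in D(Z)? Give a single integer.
Answer: 1

Derivation:
Constraint 1 (Z != W) on D(Z)={3,5,6} D(W)={3,4,5,6,7}: no change
Constraint 2 (W + Z = Y) on D(W)={3,4,5,6,7} D(Z)={3,5,6} D(Y)={3,4,6,7}: W {3,4,5,6,7}->{3,4}; Z {3,5,6}->{3}; Y {3,4,6,7}->{6,7}
So after constraint 2: D(Z)={3}, size = 1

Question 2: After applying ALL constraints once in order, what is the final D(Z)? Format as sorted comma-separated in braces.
Answer: {}

Derivation:
Constraint 1 (Z != W) on D(Z)={3,5,6} D(W)={3,4,5,6,7}: no change
Constraint 2 (W + Z = Y) on D(W)={3,4,5,6,7} D(Z)={3,5,6} D(Y)={3,4,6,7}: W {3,4,5,6,7}->{3,4}; Z {3,5,6}->{3}; Y {3,4,6,7}->{6,7}
Constraint 3 (W < Z) on D(W)={3,4} D(Z)={3}: W {3,4}->{}; Z {3}->{}
So after all 3 constraints: D(Z) = {}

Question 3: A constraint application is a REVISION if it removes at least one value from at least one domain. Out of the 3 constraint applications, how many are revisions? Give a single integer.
Constraint 1 (Z != W) on D(Z)={3,5,6} D(W)={3,4,5,6,7}: no change => not a revision
Constraint 2 (W + Z = Y) on D(W)={3,4,5,6,7} D(Z)={3,5,6} D(Y)={3,4,6,7}: W {3,4,5,6,7}->{3,4}; Z {3,5,6}->{3}; Y {3,4,6,7}->{6,7} => REVISION
Constraint 3 (W < Z) on D(W)={3,4} D(Z)={3}: W {3,4}->{}; Z {3}->{} => REVISION
Total revisions = 2

Answer: 2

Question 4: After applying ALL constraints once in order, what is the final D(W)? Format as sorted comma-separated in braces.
Constraint 1 (Z != W) on D(Z)={3,5,6} D(W)={3,4,5,6,7}: no change
Constraint 2 (W + Z = Y) on D(W)={3,4,5,6,7} D(Z)={3,5,6} D(Y)={3,4,6,7}: W {3,4,5,6,7}->{3,4}; Z {3,5,6}->{3}; Y {3,4,6,7}->{6,7}
Constraint 3 (W < Z) on D(W)={3,4} D(Z)={3}: W {3,4}->{}; Z {3}->{}
So after all 3 constraints: D(W) = {}

Answer: {}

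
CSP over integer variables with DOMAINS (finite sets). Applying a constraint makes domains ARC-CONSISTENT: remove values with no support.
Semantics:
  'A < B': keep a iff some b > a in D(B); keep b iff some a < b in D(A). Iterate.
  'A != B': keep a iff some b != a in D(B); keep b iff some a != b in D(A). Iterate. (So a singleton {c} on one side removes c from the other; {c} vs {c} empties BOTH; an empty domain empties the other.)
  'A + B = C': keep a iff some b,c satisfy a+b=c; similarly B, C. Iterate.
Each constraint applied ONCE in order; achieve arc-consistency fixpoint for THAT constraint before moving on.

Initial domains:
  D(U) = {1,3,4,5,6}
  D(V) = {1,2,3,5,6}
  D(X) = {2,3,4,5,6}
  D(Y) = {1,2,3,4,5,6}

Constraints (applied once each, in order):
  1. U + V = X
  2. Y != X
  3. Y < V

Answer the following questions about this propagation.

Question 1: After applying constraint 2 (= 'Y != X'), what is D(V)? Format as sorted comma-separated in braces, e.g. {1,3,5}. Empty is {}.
Constraint 1 (U + V = X) on D(U)={1,3,4,5,6} D(V)={1,2,3,5,6} D(X)={2,3,4,5,6}: U {1,3,4,5,6}->{1,3,4,5}; V {1,2,3,5,6}->{1,2,3,5}
Constraint 2 (Y != X) on D(Y)={1,2,3,4,5,6} D(X)={2,3,4,5,6}: no change
So after constraint 2: D(V) = {1,2,3,5}

Answer: {1,2,3,5}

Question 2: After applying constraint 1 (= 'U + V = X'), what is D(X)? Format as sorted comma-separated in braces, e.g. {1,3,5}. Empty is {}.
Answer: {2,3,4,5,6}

Derivation:
Constraint 1 (U + V = X) on D(U)={1,3,4,5,6} D(V)={1,2,3,5,6} D(X)={2,3,4,5,6}: U {1,3,4,5,6}->{1,3,4,5}; V {1,2,3,5,6}->{1,2,3,5}
So after constraint 1: D(X) = {2,3,4,5,6}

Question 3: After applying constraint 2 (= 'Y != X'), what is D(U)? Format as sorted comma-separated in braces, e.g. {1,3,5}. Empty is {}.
Answer: {1,3,4,5}

Derivation:
Constraint 1 (U + V = X) on D(U)={1,3,4,5,6} D(V)={1,2,3,5,6} D(X)={2,3,4,5,6}: U {1,3,4,5,6}->{1,3,4,5}; V {1,2,3,5,6}->{1,2,3,5}
Constraint 2 (Y != X) on D(Y)={1,2,3,4,5,6} D(X)={2,3,4,5,6}: no change
So after constraint 2: D(U) = {1,3,4,5}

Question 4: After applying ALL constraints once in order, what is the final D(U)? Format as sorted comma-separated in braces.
Constraint 1 (U + V = X) on D(U)={1,3,4,5,6} D(V)={1,2,3,5,6} D(X)={2,3,4,5,6}: U {1,3,4,5,6}->{1,3,4,5}; V {1,2,3,5,6}->{1,2,3,5}
Constraint 2 (Y != X) on D(Y)={1,2,3,4,5,6} D(X)={2,3,4,5,6}: no change
Constraint 3 (Y < V) on D(Y)={1,2,3,4,5,6} D(V)={1,2,3,5}: Y {1,2,3,4,5,6}->{1,2,3,4}; V {1,2,3,5}->{2,3,5}
So after all 3 constraints: D(U) = {1,3,4,5}

Answer: {1,3,4,5}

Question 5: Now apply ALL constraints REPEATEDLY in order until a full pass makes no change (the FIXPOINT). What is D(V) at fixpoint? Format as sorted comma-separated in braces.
Answer: {2,3,5}

Derivation:
pass 0 (initial): D(V)={1,2,3,5,6}
pass 1: U {1,3,4,5,6}->{1,3,4,5}; V {1,2,3,5,6}->{2,3,5}; Y {1,2,3,4,5,6}->{1,2,3,4}
pass 2: U {1,3,4,5}->{1,3,4}; X {2,3,4,5,6}->{3,4,5,6}
pass 3: no change
Fixpoint after 3 passes: D(V) = {2,3,5}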